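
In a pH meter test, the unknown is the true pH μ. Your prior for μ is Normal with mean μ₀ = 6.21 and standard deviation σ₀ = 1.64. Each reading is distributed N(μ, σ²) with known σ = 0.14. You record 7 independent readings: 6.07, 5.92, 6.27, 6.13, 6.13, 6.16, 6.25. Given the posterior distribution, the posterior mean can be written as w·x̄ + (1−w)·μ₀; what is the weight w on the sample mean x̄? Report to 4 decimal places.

0.9990

For Normal data with known variance σ², a Normal(μ₀, σ₀²) prior on μ is conjugate. Posterior precision = 1/σ₀² + n/σ²; posterior mean is the precision-weighted average of μ₀ and x̄.
σ₀² = 1.64² = 2.6896, σ² = 0.14² = 0.0196. Prior precision 1/σ₀² = 1/2.6896; data precision n/σ² = 7/0.0196.
w = (n/σ²)/(1/σ₀² + n/σ²) = n·σ₀²/(σ² + n·σ₀²) = 7·2.6896/(0.0196 + 7·2.6896) = 18.8272/18.8468 = 0.9990.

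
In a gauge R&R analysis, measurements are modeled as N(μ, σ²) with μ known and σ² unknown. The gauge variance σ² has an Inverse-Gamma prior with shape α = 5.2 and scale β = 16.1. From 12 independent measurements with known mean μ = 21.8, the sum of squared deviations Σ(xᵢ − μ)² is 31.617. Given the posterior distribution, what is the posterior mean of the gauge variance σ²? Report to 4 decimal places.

With known mean μ and an Inverse-Gamma(α, β) prior on σ², the Normal likelihood is conjugate: posterior is Inv-Gamma(α + n/2, β + Σ(xᵢ−μ)²/2).
Posterior: Inv-Gamma(5.2 + 12/2, 16.1 + 31.617/2) = Inv-Gamma(11.20, 31.9085).
E[σ²|data] = β/(α−1) = 31.9085/10.20 = 3.1283.

3.1283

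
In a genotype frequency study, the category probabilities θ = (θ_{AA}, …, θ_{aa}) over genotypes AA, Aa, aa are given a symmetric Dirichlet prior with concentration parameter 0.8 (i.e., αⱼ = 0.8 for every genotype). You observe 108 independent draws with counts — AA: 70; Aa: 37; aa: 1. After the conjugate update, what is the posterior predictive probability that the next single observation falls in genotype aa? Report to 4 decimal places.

0.0163

The Dirichlet prior is conjugate to the Multinomial likelihood: each posterior αⱼ = prior αⱼ + observed count nⱼ.
Posterior concentration: (70.8, 37.8, 1.8), total = 110.4.
P(next = aa | data) = α_{aa}/Σα = 0.0163.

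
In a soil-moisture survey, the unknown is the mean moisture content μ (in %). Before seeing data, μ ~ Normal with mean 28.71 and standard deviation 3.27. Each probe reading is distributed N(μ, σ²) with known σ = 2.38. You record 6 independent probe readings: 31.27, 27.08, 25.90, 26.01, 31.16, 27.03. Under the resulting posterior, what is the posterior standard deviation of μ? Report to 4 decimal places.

0.9314

For Normal data with known variance σ², a Normal(μ₀, σ₀²) prior on μ is conjugate. Posterior precision = 1/σ₀² + n/σ²; posterior mean is the precision-weighted average of μ₀ and x̄.
σ₀² = 3.27² = 10.6929, σ² = 2.38² = 5.6644; σ² + n·σ₀² = 5.6644 + 6·10.6929 = 69.8218.
Posterior precision = 1/σ₀² + n/σ² = 1/10.6929 + 6/5.6644 = (σ² + n·σ₀²)/(σ₀²σ²) = 69.8218/(10.6929·5.6644); posterior variance σₙ² = σ₀²σ²/(σ² + n·σ₀²) = 10.6929·5.6644/69.8218 = 0.867478.
Posterior SD = √σₙ² = √(10.6929·5.6644/69.8218) = 0.9314.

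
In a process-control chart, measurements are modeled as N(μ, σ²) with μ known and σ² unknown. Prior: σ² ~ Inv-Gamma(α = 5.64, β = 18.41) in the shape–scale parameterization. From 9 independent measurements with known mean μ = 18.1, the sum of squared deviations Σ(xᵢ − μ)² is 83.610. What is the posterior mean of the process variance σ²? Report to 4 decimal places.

6.5881

With known mean μ and an Inverse-Gamma(α, β) prior on σ², the Normal likelihood is conjugate: posterior is Inv-Gamma(α + n/2, β + Σ(xᵢ−μ)²/2).
Posterior: Inv-Gamma(5.64 + 9/2, 18.41 + 83.610/2) = Inv-Gamma(10.14, 60.2150).
E[σ²|data] = β/(α−1) = 60.2150/9.14 = 6.5881.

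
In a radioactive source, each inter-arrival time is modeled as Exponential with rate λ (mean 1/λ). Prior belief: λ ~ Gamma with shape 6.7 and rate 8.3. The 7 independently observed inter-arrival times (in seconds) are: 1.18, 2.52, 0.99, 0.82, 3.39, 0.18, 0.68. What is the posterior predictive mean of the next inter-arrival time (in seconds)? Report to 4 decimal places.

With a Gamma(shape α, rate β) prior on the exponential rate λ, the posterior after n observations with total T = Σxᵢ is Gamma(α+n, β+T).
Sum of observations T = 9.76 seconds; n = 7.
Posterior: Gamma(6.7+7, 8.3+9.76) = Gamma(13.7, 18.06).
The predictive distribution for the next observation is Lomax; its mean is β/(α−1) = 18.06/12.7 = 1.4220.

1.4220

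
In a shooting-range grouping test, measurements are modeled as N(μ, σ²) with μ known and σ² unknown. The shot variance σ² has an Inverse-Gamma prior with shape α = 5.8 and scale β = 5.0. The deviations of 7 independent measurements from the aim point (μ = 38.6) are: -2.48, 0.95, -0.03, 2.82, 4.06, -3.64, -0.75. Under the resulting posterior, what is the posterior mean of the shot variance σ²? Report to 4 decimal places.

3.3314

With known mean μ and an Inverse-Gamma(α, β) prior on σ², the Normal likelihood is conjugate: posterior is Inv-Gamma(α + n/2, β + Σ(xᵢ−μ)²/2).
Σ(xᵢ−μ)² = (-2.48)² + (0.95)² + (-0.03)² + (2.82)² + (4.06)² + (-3.64)² + (-0.75)² = 45.3019.
Posterior: Inv-Gamma(5.8 + 7/2, 5.0 + 45.3019/2) = Inv-Gamma(9.30, 27.65095).
E[σ²|data] = β/(α−1) = 27.65095/8.30 = 3.3314.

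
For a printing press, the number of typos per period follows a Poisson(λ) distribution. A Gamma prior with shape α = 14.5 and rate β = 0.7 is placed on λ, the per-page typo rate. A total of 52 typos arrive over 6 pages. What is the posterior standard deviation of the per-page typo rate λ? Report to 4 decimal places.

With a Gamma(shape α, rate β) prior, the Poisson likelihood is conjugate: the posterior is Gamma(α + ΣXᵢ, β + n).
Posterior: Gamma(α+S, β+n) = Gamma(14.5+52, 0.7+6) = Gamma(66.5, 6.7).
SD = √α/β = √66.5/6.7 = 1.2171.

1.2171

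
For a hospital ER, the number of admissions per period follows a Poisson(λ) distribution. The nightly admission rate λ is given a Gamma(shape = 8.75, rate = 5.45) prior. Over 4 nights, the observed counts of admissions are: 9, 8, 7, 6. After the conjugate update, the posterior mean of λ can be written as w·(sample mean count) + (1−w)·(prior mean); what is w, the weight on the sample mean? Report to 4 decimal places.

With a Gamma(shape α, rate β) prior, the Poisson likelihood is conjugate: the posterior is Gamma(α + ΣXᵢ, β + n).
Posterior mean = (α₀+S)/(β₀+n) = [n/(β₀+n)]·(S/n) + [β₀/(β₀+n)]·(α₀/β₀), so only n and β₀ enter the weight.
Weight on data w = n/(β₀+n) = 4/(5.45+4) = 4/9.45 = 0.4233.

0.4233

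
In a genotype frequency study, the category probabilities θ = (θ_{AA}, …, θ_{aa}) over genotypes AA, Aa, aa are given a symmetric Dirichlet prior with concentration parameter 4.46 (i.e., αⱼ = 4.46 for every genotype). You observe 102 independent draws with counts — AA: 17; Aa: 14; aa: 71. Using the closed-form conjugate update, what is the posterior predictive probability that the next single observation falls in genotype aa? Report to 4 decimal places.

0.6540

The Dirichlet prior is conjugate to the Multinomial likelihood: each posterior αⱼ = prior αⱼ + observed count nⱼ.
Posterior concentration: (21.46, 18.46, 75.46), total = 115.38.
P(next = aa | data) = α_{aa}/Σα = 0.6540.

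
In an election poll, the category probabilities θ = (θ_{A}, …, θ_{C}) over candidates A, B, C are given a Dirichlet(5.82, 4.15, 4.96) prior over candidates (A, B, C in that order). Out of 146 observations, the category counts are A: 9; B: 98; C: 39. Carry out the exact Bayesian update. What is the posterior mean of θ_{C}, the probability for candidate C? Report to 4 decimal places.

The Dirichlet prior is conjugate to the Multinomial likelihood: each posterior αⱼ = prior αⱼ + observed count nⱼ.
Posterior concentration: (14.82, 102.15, 43.96), total = 160.93.
E[θ_{C}|data] = α_{C}/Σα = 43.96/160.93 = 0.2732.

0.2732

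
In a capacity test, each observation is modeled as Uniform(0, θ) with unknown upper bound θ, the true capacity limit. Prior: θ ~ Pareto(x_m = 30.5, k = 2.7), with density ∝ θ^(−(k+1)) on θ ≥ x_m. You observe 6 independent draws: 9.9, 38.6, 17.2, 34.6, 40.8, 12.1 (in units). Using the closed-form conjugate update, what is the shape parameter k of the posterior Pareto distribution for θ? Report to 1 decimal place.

8.7

A Pareto(scale x_m, shape k) prior on the upper bound θ of Uniform(0, θ) is conjugate: posterior is Pareto(max(x_m, max xᵢ), k + n).
Sample maximum = 40.8; prior scale x_m = 30.5 → posterior scale = max = 40.8.
Posterior shape = 2.7 + 6 = 8.7.
Posterior shape k = 8.7.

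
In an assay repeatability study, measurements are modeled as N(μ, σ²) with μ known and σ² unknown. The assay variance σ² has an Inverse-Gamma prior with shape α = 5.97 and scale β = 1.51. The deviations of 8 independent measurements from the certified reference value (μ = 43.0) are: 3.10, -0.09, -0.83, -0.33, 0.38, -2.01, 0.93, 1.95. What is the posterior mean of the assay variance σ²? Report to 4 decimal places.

1.2424

With known mean μ and an Inverse-Gamma(α, β) prior on σ², the Normal likelihood is conjugate: posterior is Inv-Gamma(α + n/2, β + Σ(xᵢ−μ)²/2).
Σ(xᵢ−μ)² = (3.10)² + (-0.09)² + (-0.83)² + (-0.33)² + (0.38)² + (-2.01)² + (0.93)² + (1.95)² = 19.2678.
Posterior: Inv-Gamma(5.97 + 8/2, 1.51 + 19.2678/2) = Inv-Gamma(9.97, 11.14390).
E[σ²|data] = β/(α−1) = 11.14390/8.97 = 1.2424.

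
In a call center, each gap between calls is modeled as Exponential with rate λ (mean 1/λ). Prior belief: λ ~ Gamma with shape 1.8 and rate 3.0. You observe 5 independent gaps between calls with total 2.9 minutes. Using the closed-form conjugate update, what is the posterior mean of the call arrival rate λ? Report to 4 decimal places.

With a Gamma(shape α, rate β) prior on the exponential rate λ, the posterior after n observations with total T = Σxᵢ is Gamma(α+n, β+T).
Posterior: Gamma(1.8+5, 3.0+2.9) = Gamma(6.8, 5.9).
Posterior mean of λ = α/β = 6.8/5.9 = 1.1525.

1.1525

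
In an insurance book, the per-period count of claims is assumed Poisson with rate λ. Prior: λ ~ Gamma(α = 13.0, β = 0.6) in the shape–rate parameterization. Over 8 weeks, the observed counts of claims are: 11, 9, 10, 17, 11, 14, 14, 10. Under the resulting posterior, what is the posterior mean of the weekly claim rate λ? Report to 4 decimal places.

With a Gamma(shape α, rate β) prior, the Poisson likelihood is conjugate: the posterior is Gamma(α + ΣXᵢ, β + n).
Sum of counts S = 96 over n = 8 weeks.
Posterior: Gamma(α+S, β+n) = Gamma(13.0+96, 0.6+8) = Gamma(109.0, 8.6).
Posterior mean = α/β = 109.0/8.6 = 12.6744.

12.6744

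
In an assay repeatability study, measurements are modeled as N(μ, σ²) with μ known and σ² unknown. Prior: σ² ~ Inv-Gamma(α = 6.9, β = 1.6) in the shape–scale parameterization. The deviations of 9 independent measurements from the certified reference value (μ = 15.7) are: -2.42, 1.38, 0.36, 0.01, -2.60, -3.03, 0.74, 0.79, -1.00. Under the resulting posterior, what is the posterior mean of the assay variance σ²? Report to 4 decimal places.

With known mean μ and an Inverse-Gamma(α, β) prior on σ², the Normal likelihood is conjugate: posterior is Inv-Gamma(α + n/2, β + Σ(xᵢ−μ)²/2).
Σ(xᵢ−μ)² = (-2.42)² + (1.38)² + (0.36)² + (0.01)² + (-2.60)² + (-3.03)² + (0.74)² + (0.79)² + (-1.00)² = 26.0031.
Posterior: Inv-Gamma(6.9 + 9/2, 1.6 + 26.0031/2) = Inv-Gamma(11.40, 14.60155).
E[σ²|data] = β/(α−1) = 14.60155/10.40 = 1.4040.

1.4040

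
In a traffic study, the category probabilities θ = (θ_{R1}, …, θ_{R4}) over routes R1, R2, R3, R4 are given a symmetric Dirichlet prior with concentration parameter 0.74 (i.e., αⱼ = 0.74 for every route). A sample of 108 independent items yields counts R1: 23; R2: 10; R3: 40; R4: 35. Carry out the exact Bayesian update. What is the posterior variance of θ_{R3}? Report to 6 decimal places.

The Dirichlet prior is conjugate to the Multinomial likelihood: each posterior αⱼ = prior αⱼ + observed count nⱼ.
Posterior concentration: (23.74, 10.74, 40.74, 35.74), total = 110.96.
Var[θ_j] = α_j(Σα−α_j)/((Σα)²(Σα+1)) = 40.74·70.22/(110.96²·111.96) = 0.002075.

0.002075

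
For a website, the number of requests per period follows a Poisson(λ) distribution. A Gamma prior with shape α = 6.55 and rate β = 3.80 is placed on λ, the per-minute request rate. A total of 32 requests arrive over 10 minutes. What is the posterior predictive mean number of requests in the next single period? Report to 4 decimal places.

With a Gamma(shape α, rate β) prior, the Poisson likelihood is conjugate: the posterior is Gamma(α + ΣXᵢ, β + n).
Posterior: Gamma(α+S, β+n) = Gamma(6.55+32, 3.80+10) = Gamma(38.55, 13.80).
The predictive distribution for one future period is NegBinom with mean α/β = 2.7935.

2.7935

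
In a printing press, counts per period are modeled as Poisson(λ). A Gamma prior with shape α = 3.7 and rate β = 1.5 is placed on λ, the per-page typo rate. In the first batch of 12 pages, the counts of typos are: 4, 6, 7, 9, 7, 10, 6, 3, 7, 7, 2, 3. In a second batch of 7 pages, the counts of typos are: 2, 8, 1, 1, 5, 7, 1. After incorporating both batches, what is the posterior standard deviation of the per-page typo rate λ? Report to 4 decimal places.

0.4871

With a Gamma(shape α, rate β) prior, the Poisson likelihood is conjugate: the posterior is Gamma(α + ΣXᵢ, β + n).
Batch 1: sum of counts S = 71 over n = 12 pages.
After batch 1: Gamma(α+S, β+n) = Gamma(3.7+71, 1.5+12) = Gamma(74.7, 13.5).
Batch 2: sum of counts S = 25 over n = 7 pages.
After batch 2: Gamma(α+S, β+n) = Gamma(74.7+25, 13.5+7) = Gamma(99.7, 20.5).
SD = √α/β = √99.7/20.5 = 0.4871.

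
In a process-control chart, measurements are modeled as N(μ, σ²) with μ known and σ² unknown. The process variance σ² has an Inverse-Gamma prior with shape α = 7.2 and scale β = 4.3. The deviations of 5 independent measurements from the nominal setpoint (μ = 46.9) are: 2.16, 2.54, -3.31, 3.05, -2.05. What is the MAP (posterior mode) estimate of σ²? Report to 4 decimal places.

2.0644

With known mean μ and an Inverse-Gamma(α, β) prior on σ², the Normal likelihood is conjugate: posterior is Inv-Gamma(α + n/2, β + Σ(xᵢ−μ)²/2).
Σ(xᵢ−μ)² = (2.16)² + (2.54)² + (-3.31)² + (3.05)² + (-2.05)² = 35.5783.
Posterior: Inv-Gamma(7.2 + 5/2, 4.3 + 35.5783/2) = Inv-Gamma(9.70, 22.08915).
Mode = β/(α+1) = 22.08915/10.70 = 2.0644.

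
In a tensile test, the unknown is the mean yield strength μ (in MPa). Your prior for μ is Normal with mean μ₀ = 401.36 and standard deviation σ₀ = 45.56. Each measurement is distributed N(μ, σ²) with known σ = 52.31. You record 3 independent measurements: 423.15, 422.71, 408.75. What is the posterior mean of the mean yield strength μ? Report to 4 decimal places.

For Normal data with known variance σ², a Normal(μ₀, σ₀²) prior on μ is conjugate. Posterior precision = 1/σ₀² + n/σ²; posterior mean is the precision-weighted average of μ₀ and x̄.
Σxᵢ = 423.15 + 422.71 + 408.75 = 1254.61, so n·x̄ = 1254.61.
σ₀² = 45.56² = 2075.7136, σ² = 52.31² = 2736.3361; σ² + n·σ₀² = 2736.3361 + 3·2075.7136 = 8963.4769.
Posterior mean = (μ₀/σ₀² + n·x̄/σ²)/(1/σ₀² + n/σ²) = (σ²·μ₀ + σ₀²·n·x̄)/(σ² + n·σ₀²) = (2736.3361·401.36 + 2075.7136·1254.61)/8963.4769 = 3702466.896792/8963.4769 = 413.0615.

413.0615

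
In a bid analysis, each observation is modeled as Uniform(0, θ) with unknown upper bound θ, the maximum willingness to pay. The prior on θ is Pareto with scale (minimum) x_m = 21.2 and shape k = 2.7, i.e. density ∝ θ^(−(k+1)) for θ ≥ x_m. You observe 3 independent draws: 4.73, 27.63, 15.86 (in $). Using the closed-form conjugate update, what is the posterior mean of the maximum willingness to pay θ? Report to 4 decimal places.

33.5087

A Pareto(scale x_m, shape k) prior on the upper bound θ of Uniform(0, θ) is conjugate: posterior is Pareto(max(x_m, max xᵢ), k + n).
Sample maximum = 27.63; prior scale x_m = 21.2 → posterior scale = max = 27.63.
Posterior shape = 2.7 + 3 = 5.7.
E[θ|data] = k·x_m/(k−1) = 5.7·27.63/4.7 = 33.5087.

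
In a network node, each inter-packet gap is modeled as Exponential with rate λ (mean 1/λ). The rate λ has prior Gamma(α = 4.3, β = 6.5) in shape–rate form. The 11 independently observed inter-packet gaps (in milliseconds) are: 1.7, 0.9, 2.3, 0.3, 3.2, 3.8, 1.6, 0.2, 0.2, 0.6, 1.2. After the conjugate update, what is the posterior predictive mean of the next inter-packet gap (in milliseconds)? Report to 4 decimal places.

1.5734

With a Gamma(shape α, rate β) prior on the exponential rate λ, the posterior after n observations with total T = Σxᵢ is Gamma(α+n, β+T).
Sum of observations T = 16.0 milliseconds; n = 11.
Posterior: Gamma(4.3+11, 6.5+16.0) = Gamma(15.3, 22.5).
The predictive distribution for the next observation is Lomax; its mean is β/(α−1) = 22.5/14.3 = 1.5734.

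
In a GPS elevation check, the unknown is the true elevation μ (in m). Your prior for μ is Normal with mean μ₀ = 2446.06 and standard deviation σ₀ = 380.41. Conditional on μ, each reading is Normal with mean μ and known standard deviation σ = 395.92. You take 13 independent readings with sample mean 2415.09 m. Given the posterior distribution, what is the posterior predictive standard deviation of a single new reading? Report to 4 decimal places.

For Normal data with known variance σ², a Normal(μ₀, σ₀²) prior on μ is conjugate. Posterior precision = 1/σ₀² + n/σ²; posterior mean is the precision-weighted average of μ₀ and x̄.
σ₀² = 380.41² = 144711.7681, σ² = 395.92² = 156752.6464; σ² + n·σ₀² = 156752.6464 + 13·144711.7681 = 2038005.6317.
Posterior precision = 1/σ₀² + n/σ² = 1/144711.7681 + 13/156752.6464 = (σ² + n·σ₀²)/(σ₀²σ²) = 2038005.6317/(144711.7681·156752.6464); posterior variance σₙ² = σ₀²σ²/(σ² + n·σ₀²) = 144711.7681·156752.6464/2038005.6317 = 11130.466110.
Predictive variance for one new observation = σₙ² + σ² = 144711.7681·156752.6464/2038005.6317 + 156752.6464 = σ²·(σ₀² + 2038005.6317)/2038005.6317 = 156752.6464·2182717.3998/2038005.6317 = 167883.112510; SD = √(156752.6464·2182717.3998/2038005.6317) = 409.7354.

409.7354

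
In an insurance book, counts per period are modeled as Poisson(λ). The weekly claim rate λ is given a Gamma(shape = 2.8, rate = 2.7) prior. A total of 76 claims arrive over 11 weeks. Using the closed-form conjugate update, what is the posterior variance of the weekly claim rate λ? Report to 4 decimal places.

0.4198

With a Gamma(shape α, rate β) prior, the Poisson likelihood is conjugate: the posterior is Gamma(α + ΣXᵢ, β + n).
Posterior: Gamma(α+S, β+n) = Gamma(2.8+76, 2.7+11) = Gamma(78.8, 13.7).
Var = α/β² = 78.8/13.7² = 0.4198.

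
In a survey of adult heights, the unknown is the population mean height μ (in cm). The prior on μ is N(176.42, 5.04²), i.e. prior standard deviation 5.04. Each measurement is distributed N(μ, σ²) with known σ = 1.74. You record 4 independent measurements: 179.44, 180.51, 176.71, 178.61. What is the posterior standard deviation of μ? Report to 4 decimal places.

For Normal data with known variance σ², a Normal(μ₀, σ₀²) prior on μ is conjugate. Posterior precision = 1/σ₀² + n/σ²; posterior mean is the precision-weighted average of μ₀ and x̄.
σ₀² = 5.04² = 25.4016, σ² = 1.74² = 3.0276; σ² + n·σ₀² = 3.0276 + 4·25.4016 = 104.634.
Posterior precision = 1/σ₀² + n/σ² = 1/25.4016 + 4/3.0276 = (σ² + n·σ₀²)/(σ₀²σ²) = 104.634/(25.4016·3.0276); posterior variance σₙ² = σ₀²σ²/(σ² + n·σ₀²) = 25.4016·3.0276/104.634 = 0.734999.
Posterior SD = √σₙ² = √(25.4016·3.0276/104.634) = 0.8573.

0.8573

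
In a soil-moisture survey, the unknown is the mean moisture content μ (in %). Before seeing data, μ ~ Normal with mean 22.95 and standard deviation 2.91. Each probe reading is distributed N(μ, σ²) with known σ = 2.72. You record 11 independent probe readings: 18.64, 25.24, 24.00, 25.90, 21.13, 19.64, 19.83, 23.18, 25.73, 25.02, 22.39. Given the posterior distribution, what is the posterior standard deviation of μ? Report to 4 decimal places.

For Normal data with known variance σ², a Normal(μ₀, σ₀²) prior on μ is conjugate. Posterior precision = 1/σ₀² + n/σ²; posterior mean is the precision-weighted average of μ₀ and x̄.
σ₀² = 2.91² = 8.4681, σ² = 2.72² = 7.3984; σ² + n·σ₀² = 7.3984 + 11·8.4681 = 100.5475.
Posterior precision = 1/σ₀² + n/σ² = 1/8.4681 + 11/7.3984 = (σ² + n·σ₀²)/(σ₀²σ²) = 100.5475/(8.4681·7.3984); posterior variance σₙ² = σ₀²σ²/(σ² + n·σ₀²) = 8.4681·7.3984/100.5475 = 0.623092.
Posterior SD = √σₙ² = √(8.4681·7.3984/100.5475) = 0.7894.

0.7894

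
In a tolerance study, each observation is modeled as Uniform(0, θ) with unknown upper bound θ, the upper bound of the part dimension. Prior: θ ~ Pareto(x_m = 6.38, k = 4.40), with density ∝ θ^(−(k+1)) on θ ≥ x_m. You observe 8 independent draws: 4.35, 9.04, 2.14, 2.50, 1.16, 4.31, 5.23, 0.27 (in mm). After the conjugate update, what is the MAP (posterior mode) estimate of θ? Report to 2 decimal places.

9.04

A Pareto(scale x_m, shape k) prior on the upper bound θ of Uniform(0, θ) is conjugate: posterior is Pareto(max(x_m, max xᵢ), k + n).
Sample maximum = 9.04; prior scale x_m = 6.38 → posterior scale = max = 9.04.
Posterior shape = 4.40 + 8 = 12.40.
The Pareto density is decreasing on [x_m, ∞), so the mode is x_m = 9.04.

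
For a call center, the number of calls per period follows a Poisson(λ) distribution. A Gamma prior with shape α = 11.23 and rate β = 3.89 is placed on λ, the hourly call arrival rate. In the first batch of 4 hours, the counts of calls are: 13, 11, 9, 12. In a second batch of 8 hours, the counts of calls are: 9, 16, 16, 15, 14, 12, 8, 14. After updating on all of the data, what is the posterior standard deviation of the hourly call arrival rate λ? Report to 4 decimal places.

0.7966

With a Gamma(shape α, rate β) prior, the Poisson likelihood is conjugate: the posterior is Gamma(α + ΣXᵢ, β + n).
Batch 1: sum of counts S = 45 over n = 4 hours.
After batch 1: Gamma(α+S, β+n) = Gamma(11.23+45, 3.89+4) = Gamma(56.23, 7.89).
Batch 2: sum of counts S = 104 over n = 8 hours.
After batch 2: Gamma(α+S, β+n) = Gamma(56.23+104, 7.89+8) = Gamma(160.23, 15.89).
SD = √α/β = √160.23/15.89 = 0.7966.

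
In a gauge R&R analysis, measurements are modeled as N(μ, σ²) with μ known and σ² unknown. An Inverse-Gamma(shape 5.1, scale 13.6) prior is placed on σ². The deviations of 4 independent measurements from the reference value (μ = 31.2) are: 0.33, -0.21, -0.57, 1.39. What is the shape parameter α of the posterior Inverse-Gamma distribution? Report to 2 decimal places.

7.10

With known mean μ and an Inverse-Gamma(α, β) prior on σ², the Normal likelihood is conjugate: posterior is Inv-Gamma(α + n/2, β + Σ(xᵢ−μ)²/2).
Σ(xᵢ−μ)² = (0.33)² + (-0.21)² + (-0.57)² + (1.39)² = 2.4100.
Posterior: Inv-Gamma(5.1 + 4/2, 13.6 + 2.4100/2) = Inv-Gamma(7.10, 14.80500).
Posterior α = 7.10.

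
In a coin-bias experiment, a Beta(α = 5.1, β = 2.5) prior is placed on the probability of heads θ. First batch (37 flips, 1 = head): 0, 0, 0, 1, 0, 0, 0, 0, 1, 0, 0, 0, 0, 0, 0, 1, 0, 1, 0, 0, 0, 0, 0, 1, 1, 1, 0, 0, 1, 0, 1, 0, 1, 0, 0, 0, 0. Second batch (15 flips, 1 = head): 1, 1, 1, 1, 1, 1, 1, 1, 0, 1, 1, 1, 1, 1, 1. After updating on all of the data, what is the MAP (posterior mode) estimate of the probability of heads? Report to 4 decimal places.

0.4878

The Beta prior is conjugate to a Binomial/Bernoulli likelihood; the update adds successes to α and failures to β.
After batch 1: Beta(5.1+10, 2.5+27) = Beta(15.1, 29.5).
After batch 2: Beta(15.1+14, 29.5+1) = Beta(29.1, 30.5).
Mode of Beta(a,b) for a,b>1 is (a−1)/(a+b−2) = 28.1/57.6 = 0.4878.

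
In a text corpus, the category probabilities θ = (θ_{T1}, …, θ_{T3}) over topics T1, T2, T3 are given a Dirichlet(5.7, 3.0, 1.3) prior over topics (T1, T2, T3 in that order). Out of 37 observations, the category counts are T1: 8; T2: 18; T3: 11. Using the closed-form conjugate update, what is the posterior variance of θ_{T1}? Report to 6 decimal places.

The Dirichlet prior is conjugate to the Multinomial likelihood: each posterior αⱼ = prior αⱼ + observed count nⱼ.
Posterior concentration: (13.7, 21.0, 12.3), total = 47.0.
Var[θ_j] = α_j(Σα−α_j)/((Σα)²(Σα+1)) = 13.7·33.3/(47.0²·48.0) = 0.004303.

0.004303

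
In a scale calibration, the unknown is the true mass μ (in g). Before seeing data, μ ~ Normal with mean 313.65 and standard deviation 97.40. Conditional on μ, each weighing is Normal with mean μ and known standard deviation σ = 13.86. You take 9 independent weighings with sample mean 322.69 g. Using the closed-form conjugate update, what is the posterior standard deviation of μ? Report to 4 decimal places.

For Normal data with known variance σ², a Normal(μ₀, σ₀²) prior on μ is conjugate. Posterior precision = 1/σ₀² + n/σ²; posterior mean is the precision-weighted average of μ₀ and x̄.
σ₀² = 97.40² = 9486.76, σ² = 13.86² = 192.0996; σ² + n·σ₀² = 192.0996 + 9·9486.76 = 85572.9396.
Posterior precision = 1/σ₀² + n/σ² = 1/9486.76 + 9/192.0996 = (σ² + n·σ₀²)/(σ₀²σ²) = 85572.9396/(9486.76·192.0996); posterior variance σₙ² = σ₀²σ²/(σ² + n·σ₀²) = 9486.76·192.0996/85572.9396 = 21.296485.
Posterior SD = √σₙ² = √(9486.76·192.0996/85572.9396) = 4.6148.

4.6148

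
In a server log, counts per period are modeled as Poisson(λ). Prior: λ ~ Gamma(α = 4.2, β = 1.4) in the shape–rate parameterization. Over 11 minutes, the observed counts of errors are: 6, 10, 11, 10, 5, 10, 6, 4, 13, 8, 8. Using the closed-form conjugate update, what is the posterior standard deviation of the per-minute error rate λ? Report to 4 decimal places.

With a Gamma(shape α, rate β) prior, the Poisson likelihood is conjugate: the posterior is Gamma(α + ΣXᵢ, β + n).
Sum of counts S = 91 over n = 11 minutes.
Posterior: Gamma(α+S, β+n) = Gamma(4.2+91, 1.4+11) = Gamma(95.2, 12.4).
SD = √α/β = √95.2/12.4 = 0.7869.

0.7869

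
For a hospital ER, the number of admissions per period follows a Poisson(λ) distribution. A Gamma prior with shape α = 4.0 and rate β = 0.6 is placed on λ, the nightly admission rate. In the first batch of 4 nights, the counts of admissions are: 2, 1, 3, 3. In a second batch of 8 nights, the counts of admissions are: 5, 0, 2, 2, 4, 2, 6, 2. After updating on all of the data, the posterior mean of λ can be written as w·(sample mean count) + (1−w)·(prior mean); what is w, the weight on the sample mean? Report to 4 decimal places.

With a Gamma(shape α, rate β) prior, the Poisson likelihood is conjugate: the posterior is Gamma(α + ΣXᵢ, β + n).
Total number of nights: n = 4 + 8 = 12.
Posterior mean = (α₀+S)/(β₀+n) = [n/(β₀+n)]·(S/n) + [β₀/(β₀+n)]·(α₀/β₀), so only n and β₀ enter the weight.
Weight on data w = n/(β₀+n) = 12/(0.6+12) = 12/12.6 = 0.9524.

0.9524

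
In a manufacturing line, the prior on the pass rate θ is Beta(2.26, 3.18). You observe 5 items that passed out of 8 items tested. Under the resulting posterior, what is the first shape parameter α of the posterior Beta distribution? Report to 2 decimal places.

The Beta prior is conjugate to a Binomial/Bernoulli likelihood; the update adds successes to α and failures to β.
Posterior: Beta(α+k, β+n−k) = Beta(2.26+5, 3.18+3) = Beta(7.26, 6.18).
Posterior α = 7.26.

7.26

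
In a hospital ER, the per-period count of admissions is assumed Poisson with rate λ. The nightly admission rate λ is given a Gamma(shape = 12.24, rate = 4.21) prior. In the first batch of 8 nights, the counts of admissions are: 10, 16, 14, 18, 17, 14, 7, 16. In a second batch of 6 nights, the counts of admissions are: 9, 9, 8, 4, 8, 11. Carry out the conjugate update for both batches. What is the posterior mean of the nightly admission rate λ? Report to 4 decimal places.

With a Gamma(shape α, rate β) prior, the Poisson likelihood is conjugate: the posterior is Gamma(α + ΣXᵢ, β + n).
Batch 1: sum of counts S = 112 over n = 8 nights.
After batch 1: Gamma(α+S, β+n) = Gamma(12.24+112, 4.21+8) = Gamma(124.24, 12.21).
Batch 2: sum of counts S = 49 over n = 6 nights.
After batch 2: Gamma(α+S, β+n) = Gamma(124.24+49, 12.21+6) = Gamma(173.24, 18.21).
Posterior mean = α/β = 173.24/18.21 = 9.5135.

9.5135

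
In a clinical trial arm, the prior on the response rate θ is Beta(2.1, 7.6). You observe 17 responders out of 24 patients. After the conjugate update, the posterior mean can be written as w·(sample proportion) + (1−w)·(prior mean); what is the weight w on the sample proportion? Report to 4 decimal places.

0.7122

The Beta prior is conjugate to a Binomial/Bernoulli likelihood; the update adds successes to α and failures to β.
Posterior mean = (α₀+k)/(α₀+β₀+n) = [n/(α₀+β₀+n)]·(k/n) + [(α₀+β₀)/(α₀+β₀+n)]·α₀/(α₀+β₀), so only n and the prior enter the weight.
The weight on the data is w = n/(α₀+β₀+n) = 24/(2.1+7.6+24) = 24/33.7 = 0.7122.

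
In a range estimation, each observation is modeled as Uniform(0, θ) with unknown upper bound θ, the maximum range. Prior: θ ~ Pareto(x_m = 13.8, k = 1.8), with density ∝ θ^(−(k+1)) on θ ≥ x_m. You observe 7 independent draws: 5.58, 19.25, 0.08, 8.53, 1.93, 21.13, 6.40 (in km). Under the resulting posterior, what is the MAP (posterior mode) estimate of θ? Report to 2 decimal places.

A Pareto(scale x_m, shape k) prior on the upper bound θ of Uniform(0, θ) is conjugate: posterior is Pareto(max(x_m, max xᵢ), k + n).
Sample maximum = 21.13; prior scale x_m = 13.8 → posterior scale = max = 21.13.
Posterior shape = 1.8 + 7 = 8.8.
The Pareto density is decreasing on [x_m, ∞), so the mode is x_m = 21.13.

21.13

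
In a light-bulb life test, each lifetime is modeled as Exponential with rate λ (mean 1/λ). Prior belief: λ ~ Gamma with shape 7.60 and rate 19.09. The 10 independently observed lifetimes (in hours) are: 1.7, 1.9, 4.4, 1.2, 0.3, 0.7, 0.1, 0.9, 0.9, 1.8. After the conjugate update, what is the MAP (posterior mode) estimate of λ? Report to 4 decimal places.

0.5032

With a Gamma(shape α, rate β) prior on the exponential rate λ, the posterior after n observations with total T = Σxᵢ is Gamma(α+n, β+T).
Sum of observations T = 13.9 hours; n = 10.
Posterior: Gamma(7.60+10, 19.09+13.9) = Gamma(17.60, 32.99).
Mode = (α−1)/β = 0.5032.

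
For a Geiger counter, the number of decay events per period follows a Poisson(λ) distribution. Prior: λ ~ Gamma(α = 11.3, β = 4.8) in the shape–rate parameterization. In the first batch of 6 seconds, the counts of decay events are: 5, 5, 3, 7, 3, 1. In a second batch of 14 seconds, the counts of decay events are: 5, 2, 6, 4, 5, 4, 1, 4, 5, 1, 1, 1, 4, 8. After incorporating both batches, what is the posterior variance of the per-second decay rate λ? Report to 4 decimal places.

0.1403

With a Gamma(shape α, rate β) prior, the Poisson likelihood is conjugate: the posterior is Gamma(α + ΣXᵢ, β + n).
Batch 1: sum of counts S = 24 over n = 6 seconds.
After batch 1: Gamma(α+S, β+n) = Gamma(11.3+24, 4.8+6) = Gamma(35.3, 10.8).
Batch 2: sum of counts S = 51 over n = 14 seconds.
After batch 2: Gamma(α+S, β+n) = Gamma(35.3+51, 10.8+14) = Gamma(86.3, 24.8).
Var = α/β² = 86.3/24.8² = 0.1403.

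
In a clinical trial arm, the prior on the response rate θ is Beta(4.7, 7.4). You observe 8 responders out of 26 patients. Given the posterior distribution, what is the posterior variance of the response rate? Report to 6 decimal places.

0.005683

The Beta prior is conjugate to a Binomial/Bernoulli likelihood; the update adds successes to α and failures to β.
Posterior: Beta(α+k, β+n−k) = Beta(4.7+8, 7.4+18) = Beta(12.7, 25.4).
Var = αβ/((α+β)²(α+β+1)) = 12.7·25.4/(38.1²·39.1) = 0.005683.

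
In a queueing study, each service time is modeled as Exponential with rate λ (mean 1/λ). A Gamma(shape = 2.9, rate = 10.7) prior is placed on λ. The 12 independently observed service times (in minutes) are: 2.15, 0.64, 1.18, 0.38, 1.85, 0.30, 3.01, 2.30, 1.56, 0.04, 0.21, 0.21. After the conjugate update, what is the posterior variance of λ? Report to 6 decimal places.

0.024762

With a Gamma(shape α, rate β) prior on the exponential rate λ, the posterior after n observations with total T = Σxᵢ is Gamma(α+n, β+T).
Sum of observations T = 13.83 minutes; n = 12.
Posterior: Gamma(2.9+12, 10.7+13.83) = Gamma(14.9, 24.53).
Var = α/β² = 0.024762.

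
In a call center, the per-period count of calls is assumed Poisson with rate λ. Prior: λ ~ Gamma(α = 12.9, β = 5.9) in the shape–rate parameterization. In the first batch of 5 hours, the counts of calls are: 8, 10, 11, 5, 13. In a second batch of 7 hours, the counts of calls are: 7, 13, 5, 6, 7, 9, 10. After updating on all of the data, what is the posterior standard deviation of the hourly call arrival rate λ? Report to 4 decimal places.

With a Gamma(shape α, rate β) prior, the Poisson likelihood is conjugate: the posterior is Gamma(α + ΣXᵢ, β + n).
Batch 1: sum of counts S = 47 over n = 5 hours.
After batch 1: Gamma(α+S, β+n) = Gamma(12.9+47, 5.9+5) = Gamma(59.9, 10.9).
Batch 2: sum of counts S = 57 over n = 7 hours.
After batch 2: Gamma(α+S, β+n) = Gamma(59.9+57, 10.9+7) = Gamma(116.9, 17.9).
SD = √α/β = √116.9/17.9 = 0.6040.

0.6040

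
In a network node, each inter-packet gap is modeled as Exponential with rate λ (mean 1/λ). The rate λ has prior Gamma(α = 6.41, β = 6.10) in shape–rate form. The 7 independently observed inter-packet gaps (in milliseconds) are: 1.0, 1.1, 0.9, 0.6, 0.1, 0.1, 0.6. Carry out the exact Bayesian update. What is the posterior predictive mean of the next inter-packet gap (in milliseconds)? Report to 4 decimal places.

With a Gamma(shape α, rate β) prior on the exponential rate λ, the posterior after n observations with total T = Σxᵢ is Gamma(α+n, β+T).
Sum of observations T = 4.4 milliseconds; n = 7.
Posterior: Gamma(6.41+7, 6.10+4.4) = Gamma(13.41, 10.50).
The predictive distribution for the next observation is Lomax; its mean is β/(α−1) = 10.50/12.41 = 0.8461.

0.8461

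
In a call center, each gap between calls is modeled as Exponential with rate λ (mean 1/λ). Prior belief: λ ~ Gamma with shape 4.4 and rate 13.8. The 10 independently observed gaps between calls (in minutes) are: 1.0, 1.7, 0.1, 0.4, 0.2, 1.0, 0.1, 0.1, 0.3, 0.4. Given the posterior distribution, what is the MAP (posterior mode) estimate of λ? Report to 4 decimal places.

0.7016

With a Gamma(shape α, rate β) prior on the exponential rate λ, the posterior after n observations with total T = Σxᵢ is Gamma(α+n, β+T).
Sum of observations T = 5.3 minutes; n = 10.
Posterior: Gamma(4.4+10, 13.8+5.3) = Gamma(14.4, 19.1).
Mode = (α−1)/β = 0.7016.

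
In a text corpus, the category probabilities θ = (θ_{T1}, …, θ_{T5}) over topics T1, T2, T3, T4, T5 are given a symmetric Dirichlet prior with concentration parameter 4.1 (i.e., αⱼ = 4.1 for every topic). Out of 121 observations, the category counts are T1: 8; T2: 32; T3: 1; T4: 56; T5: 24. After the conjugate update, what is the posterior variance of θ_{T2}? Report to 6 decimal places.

The Dirichlet prior is conjugate to the Multinomial likelihood: each posterior αⱼ = prior αⱼ + observed count nⱼ.
Posterior concentration: (12.1, 36.1, 5.1, 60.1, 28.1), total = 141.5.
Var[θ_j] = α_j(Σα−α_j)/((Σα)²(Σα+1)) = 36.1·105.4/(141.5²·142.5) = 0.001334.

0.001334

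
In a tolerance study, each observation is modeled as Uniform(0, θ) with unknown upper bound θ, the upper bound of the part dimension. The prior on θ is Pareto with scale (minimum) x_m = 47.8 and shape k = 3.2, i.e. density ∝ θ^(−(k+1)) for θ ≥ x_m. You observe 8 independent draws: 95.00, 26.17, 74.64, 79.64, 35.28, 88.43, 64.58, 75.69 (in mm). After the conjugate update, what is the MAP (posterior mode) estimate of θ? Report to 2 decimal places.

95.00

A Pareto(scale x_m, shape k) prior on the upper bound θ of Uniform(0, θ) is conjugate: posterior is Pareto(max(x_m, max xᵢ), k + n).
Sample maximum = 95.00; prior scale x_m = 47.8 → posterior scale = max = 95.00.
Posterior shape = 3.2 + 8 = 11.2.
The Pareto density is decreasing on [x_m, ∞), so the mode is x_m = 95.00.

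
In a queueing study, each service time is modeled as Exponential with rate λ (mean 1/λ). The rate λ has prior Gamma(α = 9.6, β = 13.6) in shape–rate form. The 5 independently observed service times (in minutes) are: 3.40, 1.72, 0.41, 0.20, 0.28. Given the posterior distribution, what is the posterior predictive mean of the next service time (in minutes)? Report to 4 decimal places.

1.4419

With a Gamma(shape α, rate β) prior on the exponential rate λ, the posterior after n observations with total T = Σxᵢ is Gamma(α+n, β+T).
Sum of observations T = 6.01 minutes; n = 5.
Posterior: Gamma(9.6+5, 13.6+6.01) = Gamma(14.6, 19.61).
The predictive distribution for the next observation is Lomax; its mean is β/(α−1) = 19.61/13.6 = 1.4419.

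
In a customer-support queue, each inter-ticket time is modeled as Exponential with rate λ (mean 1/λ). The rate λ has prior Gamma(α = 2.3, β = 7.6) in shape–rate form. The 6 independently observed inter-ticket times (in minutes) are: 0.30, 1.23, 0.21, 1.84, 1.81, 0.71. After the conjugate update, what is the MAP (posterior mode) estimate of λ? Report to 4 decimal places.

With a Gamma(shape α, rate β) prior on the exponential rate λ, the posterior after n observations with total T = Σxᵢ is Gamma(α+n, β+T).
Sum of observations T = 6.10 minutes; n = 6.
Posterior: Gamma(2.3+6, 7.6+6.10) = Gamma(8.3, 13.70).
Mode = (α−1)/β = 0.5328.

0.5328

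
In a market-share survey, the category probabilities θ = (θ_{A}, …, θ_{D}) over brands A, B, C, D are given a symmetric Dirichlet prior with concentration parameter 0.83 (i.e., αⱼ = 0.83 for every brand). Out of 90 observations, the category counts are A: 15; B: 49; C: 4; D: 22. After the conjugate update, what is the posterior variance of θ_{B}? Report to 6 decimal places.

0.002638

The Dirichlet prior is conjugate to the Multinomial likelihood: each posterior αⱼ = prior αⱼ + observed count nⱼ.
Posterior concentration: (15.83, 49.83, 4.83, 22.83), total = 93.32.
Var[θ_j] = α_j(Σα−α_j)/((Σα)²(Σα+1)) = 49.83·43.49/(93.32²·94.32) = 0.002638.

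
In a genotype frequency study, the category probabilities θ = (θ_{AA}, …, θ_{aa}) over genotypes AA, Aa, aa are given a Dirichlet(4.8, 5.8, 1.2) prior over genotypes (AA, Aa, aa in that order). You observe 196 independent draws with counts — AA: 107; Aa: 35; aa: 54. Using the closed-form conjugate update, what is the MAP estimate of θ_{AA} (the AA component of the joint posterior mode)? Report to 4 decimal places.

0.5410

The Dirichlet prior is conjugate to the Multinomial likelihood: each posterior αⱼ = prior αⱼ + observed count nⱼ.
Posterior concentration: (111.8, 40.8, 55.2), total = 207.8.
Joint mode component: (α_{AA}−1)/(Σα−K) = 110.8/204.8 = 0.5410.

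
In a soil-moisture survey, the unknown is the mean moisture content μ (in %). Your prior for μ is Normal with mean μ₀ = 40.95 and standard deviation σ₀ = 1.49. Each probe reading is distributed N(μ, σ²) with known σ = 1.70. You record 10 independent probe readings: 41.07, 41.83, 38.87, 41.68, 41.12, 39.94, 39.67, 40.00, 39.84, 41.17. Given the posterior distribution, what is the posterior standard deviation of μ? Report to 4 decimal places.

For Normal data with known variance σ², a Normal(μ₀, σ₀²) prior on μ is conjugate. Posterior precision = 1/σ₀² + n/σ²; posterior mean is the precision-weighted average of μ₀ and x̄.
σ₀² = 1.49² = 2.2201, σ² = 1.70² = 2.89; σ² + n·σ₀² = 2.89 + 10·2.2201 = 25.091.
Posterior precision = 1/σ₀² + n/σ² = 1/2.2201 + 10/2.89 = (σ² + n·σ₀²)/(σ₀²σ²) = 25.091/(2.2201·2.89); posterior variance σₙ² = σ₀²σ²/(σ² + n·σ₀²) = 2.2201·2.89/25.091 = 0.255713.
Posterior SD = √σₙ² = √(2.2201·2.89/25.091) = 0.5057.

0.5057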